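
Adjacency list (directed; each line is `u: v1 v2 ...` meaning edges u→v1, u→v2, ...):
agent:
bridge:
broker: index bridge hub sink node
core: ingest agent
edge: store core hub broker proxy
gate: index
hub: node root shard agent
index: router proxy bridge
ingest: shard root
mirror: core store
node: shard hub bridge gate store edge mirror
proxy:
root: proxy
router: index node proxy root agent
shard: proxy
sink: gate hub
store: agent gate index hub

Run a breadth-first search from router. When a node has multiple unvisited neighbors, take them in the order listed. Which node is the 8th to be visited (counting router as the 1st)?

Visit router; enqueue index, node, proxy, root, agent → queue [index, node, proxy, root, agent]
Visit index; enqueue bridge → queue [node, proxy, root, agent, bridge]
Visit node; enqueue shard, hub, gate, store, edge, mirror → queue [proxy, root, agent, bridge, shard, hub, gate, store, edge, mirror]
Visit proxy → queue [root, agent, bridge, shard, hub, gate, store, edge, mirror]
Visit root → queue [agent, bridge, shard, hub, gate, store, edge, mirror]
Visit agent → queue [bridge, shard, hub, gate, store, edge, mirror]
Visit bridge → queue [shard, hub, gate, store, edge, mirror]
Visit shard → queue [hub, gate, store, edge, mirror]
Visit hub → queue [gate, store, edge, mirror]
Visit gate → queue [store, edge, mirror]
Visit store → queue [edge, mirror]
Visit edge; enqueue core, broker → queue [mirror, core, broker]
Visit mirror → queue [core, broker]
Visit core; enqueue ingest → queue [broker, ingest]
Visit broker; enqueue sink → queue [ingest, sink]
Visit ingest → queue [sink]
Visit sink → queue []

Visit order: router, index, node, proxy, root, agent, bridge, shard, hub, gate, store, edge, mirror, core, broker, ingest, sink

shard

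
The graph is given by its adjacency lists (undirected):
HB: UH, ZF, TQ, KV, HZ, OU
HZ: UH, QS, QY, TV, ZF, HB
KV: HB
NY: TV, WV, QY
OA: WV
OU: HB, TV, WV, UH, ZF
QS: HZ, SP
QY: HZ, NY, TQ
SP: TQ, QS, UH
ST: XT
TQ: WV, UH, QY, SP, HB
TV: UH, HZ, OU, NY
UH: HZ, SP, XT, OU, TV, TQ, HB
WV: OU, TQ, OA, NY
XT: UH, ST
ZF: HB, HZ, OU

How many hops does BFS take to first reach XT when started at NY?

Level 0: NY
Level 1: QY, TV, WV
Level 2: HZ, OA, OU, TQ, UH
Level 3: HB, QS, SP, XT, ZF
Level 4: KV, ST
XT first appears at level 3.

3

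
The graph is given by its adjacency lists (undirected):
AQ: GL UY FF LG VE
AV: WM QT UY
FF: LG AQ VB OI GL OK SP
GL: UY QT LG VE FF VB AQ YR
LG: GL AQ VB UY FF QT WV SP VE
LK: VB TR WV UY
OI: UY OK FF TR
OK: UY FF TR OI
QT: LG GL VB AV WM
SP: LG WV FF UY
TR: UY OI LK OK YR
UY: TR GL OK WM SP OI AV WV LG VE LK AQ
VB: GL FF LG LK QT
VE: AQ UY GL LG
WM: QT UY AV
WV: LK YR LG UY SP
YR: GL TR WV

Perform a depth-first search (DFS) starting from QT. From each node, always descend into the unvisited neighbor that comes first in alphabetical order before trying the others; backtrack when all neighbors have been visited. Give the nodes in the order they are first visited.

QT, AV, UY, AQ, FF, GL, LG, SP, WV, LK, TR, OI, OK, YR, VB, VE, WM

Visit QT
QT → AV
AV → UY
UY → AQ
AQ → FF
FF → GL
GL → LG
LG → SP
SP → WV
WV → LK
LK → TR
TR → OI
OI → OK
TR → YR
LK → VB
LG → VE
UY → WM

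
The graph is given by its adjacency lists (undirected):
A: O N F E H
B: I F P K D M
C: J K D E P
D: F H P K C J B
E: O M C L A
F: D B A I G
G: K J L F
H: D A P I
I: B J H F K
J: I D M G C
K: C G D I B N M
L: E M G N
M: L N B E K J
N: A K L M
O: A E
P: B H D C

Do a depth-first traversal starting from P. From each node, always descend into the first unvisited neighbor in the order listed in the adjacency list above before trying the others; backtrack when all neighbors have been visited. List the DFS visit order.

Visit P
P → B
B → I
I → J
J → D
D → F
F → A
A → O
O → E
E → M
M → L
L → G
G → K
K → C
K → N
A → H

P, B, I, J, D, F, A, O, E, M, L, G, K, C, N, H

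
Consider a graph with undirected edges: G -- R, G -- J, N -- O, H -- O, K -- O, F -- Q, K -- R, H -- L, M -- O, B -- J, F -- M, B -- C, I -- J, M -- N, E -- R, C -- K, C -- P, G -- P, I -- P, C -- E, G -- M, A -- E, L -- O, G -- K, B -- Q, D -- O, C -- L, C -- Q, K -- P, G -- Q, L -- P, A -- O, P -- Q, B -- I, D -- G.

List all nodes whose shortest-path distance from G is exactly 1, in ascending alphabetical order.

D, J, K, M, P, Q, R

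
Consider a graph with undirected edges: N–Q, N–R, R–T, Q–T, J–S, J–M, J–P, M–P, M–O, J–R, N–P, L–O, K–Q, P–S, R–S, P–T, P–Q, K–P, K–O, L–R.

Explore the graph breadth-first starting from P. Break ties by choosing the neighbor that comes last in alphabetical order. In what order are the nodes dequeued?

P T S Q N M K J R O L

Visit P; enqueue T, S, Q, N, M, K, J → queue [T, S, Q, N, M, K, J]
Visit T; enqueue R → queue [S, Q, N, M, K, J, R]
Visit S → queue [Q, N, M, K, J, R]
Visit Q → queue [N, M, K, J, R]
Visit N → queue [M, K, J, R]
Visit M; enqueue O → queue [K, J, R, O]
Visit K → queue [J, R, O]
Visit J → queue [R, O]
Visit R; enqueue L → queue [O, L]
Visit O → queue [L]
Visit L → queue []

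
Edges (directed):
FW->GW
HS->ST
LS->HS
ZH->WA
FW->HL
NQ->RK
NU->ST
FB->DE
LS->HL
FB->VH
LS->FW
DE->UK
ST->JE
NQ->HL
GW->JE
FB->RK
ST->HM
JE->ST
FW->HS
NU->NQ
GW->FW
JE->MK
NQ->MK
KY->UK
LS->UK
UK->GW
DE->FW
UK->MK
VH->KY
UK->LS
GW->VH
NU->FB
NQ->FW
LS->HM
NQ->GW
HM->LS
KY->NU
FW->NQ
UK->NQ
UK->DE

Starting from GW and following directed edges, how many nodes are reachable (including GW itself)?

BFS from GW visits: GW, FW, JE, VH, HL, HS, NQ, MK, ST, KY, RK, HM, NU, UK, LS, FB, DE
Reachable nodes: 17 of 19 total.

17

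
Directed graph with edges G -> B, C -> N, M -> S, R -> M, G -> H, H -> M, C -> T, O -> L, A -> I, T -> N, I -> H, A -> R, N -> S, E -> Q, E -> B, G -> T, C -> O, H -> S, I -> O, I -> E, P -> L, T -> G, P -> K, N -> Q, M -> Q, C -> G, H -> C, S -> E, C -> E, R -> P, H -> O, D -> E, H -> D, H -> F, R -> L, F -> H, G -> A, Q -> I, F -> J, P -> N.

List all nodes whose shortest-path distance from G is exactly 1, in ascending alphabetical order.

Level 0: G
Level 1: A, B, H, T
Level 2: C, D, F, I, M, N, O, R, S
Level 3: E, J, L, P, Q
Level 4: K

A, B, H, T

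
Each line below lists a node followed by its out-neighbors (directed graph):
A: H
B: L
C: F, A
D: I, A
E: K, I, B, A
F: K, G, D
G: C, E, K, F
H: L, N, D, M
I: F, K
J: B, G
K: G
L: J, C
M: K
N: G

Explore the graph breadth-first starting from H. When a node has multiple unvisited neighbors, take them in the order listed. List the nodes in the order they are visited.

H, L, N, D, M, J, C, G, I, A, K, B, F, E

Visit H; enqueue L, N, D, M → queue [L, N, D, M]
Visit L; enqueue J, C → queue [N, D, M, J, C]
Visit N; enqueue G → queue [D, M, J, C, G]
Visit D; enqueue I, A → queue [M, J, C, G, I, A]
Visit M; enqueue K → queue [J, C, G, I, A, K]
Visit J; enqueue B → queue [C, G, I, A, K, B]
Visit C; enqueue F → queue [G, I, A, K, B, F]
Visit G; enqueue E → queue [I, A, K, B, F, E]
Visit I → queue [A, K, B, F, E]
Visit A → queue [K, B, F, E]
Visit K → queue [B, F, E]
Visit B → queue [F, E]
Visit F → queue [E]
Visit E → queue []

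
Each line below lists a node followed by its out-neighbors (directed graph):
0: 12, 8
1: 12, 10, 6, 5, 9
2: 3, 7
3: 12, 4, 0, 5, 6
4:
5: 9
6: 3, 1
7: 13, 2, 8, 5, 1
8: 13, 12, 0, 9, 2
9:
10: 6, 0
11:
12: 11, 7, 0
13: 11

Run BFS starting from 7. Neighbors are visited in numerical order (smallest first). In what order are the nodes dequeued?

7 → 1 → 2 → 5 → 8 → 13 → 6 → 9 → 10 → 12 → 3 → 0 → 11 → 4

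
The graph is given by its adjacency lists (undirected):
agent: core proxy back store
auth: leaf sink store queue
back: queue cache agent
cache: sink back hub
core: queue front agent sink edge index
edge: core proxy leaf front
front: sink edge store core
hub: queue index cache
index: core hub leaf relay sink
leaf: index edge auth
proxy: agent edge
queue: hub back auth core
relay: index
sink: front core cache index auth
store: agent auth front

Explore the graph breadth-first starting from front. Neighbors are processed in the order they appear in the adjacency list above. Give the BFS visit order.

Visit front; enqueue sink, edge, store, core → queue [sink, edge, store, core]
Visit sink; enqueue cache, index, auth → queue [edge, store, core, cache, index, auth]
Visit edge; enqueue proxy, leaf → queue [store, core, cache, index, auth, proxy, leaf]
Visit store; enqueue agent → queue [core, cache, index, auth, proxy, leaf, agent]
Visit core; enqueue queue → queue [cache, index, auth, proxy, leaf, agent, queue]
Visit cache; enqueue back, hub → queue [index, auth, proxy, leaf, agent, queue, back, hub]
Visit index; enqueue relay → queue [auth, proxy, leaf, agent, queue, back, hub, relay]
Visit auth → queue [proxy, leaf, agent, queue, back, hub, relay]
Visit proxy → queue [leaf, agent, queue, back, hub, relay]
Visit leaf → queue [agent, queue, back, hub, relay]
Visit agent → queue [queue, back, hub, relay]
Visit queue → queue [back, hub, relay]
Visit back → queue [hub, relay]
Visit hub → queue [relay]
Visit relay → queue []

front sink edge store core cache index auth proxy leaf agent queue back hub relay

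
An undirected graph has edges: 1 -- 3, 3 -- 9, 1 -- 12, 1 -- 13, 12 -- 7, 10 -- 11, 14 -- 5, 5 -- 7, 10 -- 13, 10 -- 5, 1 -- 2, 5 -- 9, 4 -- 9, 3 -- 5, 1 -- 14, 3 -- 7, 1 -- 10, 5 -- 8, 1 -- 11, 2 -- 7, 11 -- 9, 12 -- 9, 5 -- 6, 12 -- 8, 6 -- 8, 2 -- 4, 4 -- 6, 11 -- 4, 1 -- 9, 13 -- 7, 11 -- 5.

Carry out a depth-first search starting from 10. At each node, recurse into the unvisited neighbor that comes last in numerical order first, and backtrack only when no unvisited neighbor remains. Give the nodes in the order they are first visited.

Visit 10
10 → 13
13 → 7
7 → 12
12 → 9
9 → 11
11 → 5
5 → 14
14 → 1
1 → 3
1 → 2
2 → 4
4 → 6
6 → 8

10 → 13 → 7 → 12 → 9 → 11 → 5 → 14 → 1 → 3 → 2 → 4 → 6 → 8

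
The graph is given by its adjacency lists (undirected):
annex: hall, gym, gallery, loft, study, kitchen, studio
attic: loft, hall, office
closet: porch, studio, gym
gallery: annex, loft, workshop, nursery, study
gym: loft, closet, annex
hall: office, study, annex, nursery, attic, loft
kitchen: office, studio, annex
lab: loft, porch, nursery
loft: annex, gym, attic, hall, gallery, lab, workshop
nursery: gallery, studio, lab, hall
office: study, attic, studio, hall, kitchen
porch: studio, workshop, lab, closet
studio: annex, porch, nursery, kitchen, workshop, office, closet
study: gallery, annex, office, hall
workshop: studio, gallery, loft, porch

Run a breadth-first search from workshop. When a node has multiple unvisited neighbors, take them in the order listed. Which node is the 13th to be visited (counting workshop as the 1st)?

attic

Visit workshop; enqueue studio, gallery, loft, porch → queue [studio, gallery, loft, porch]
Visit studio; enqueue annex, nursery, kitchen, office, closet → queue [gallery, loft, porch, annex, nursery, kitchen, office, closet]
Visit gallery; enqueue study → queue [loft, porch, annex, nursery, kitchen, office, closet, study]
Visit loft; enqueue gym, attic, hall, lab → queue [porch, annex, nursery, kitchen, office, closet, study, gym, attic, hall, lab]
Visit porch → queue [annex, nursery, kitchen, office, closet, study, gym, attic, hall, lab]
Visit annex → queue [nursery, kitchen, office, closet, study, gym, attic, hall, lab]
Visit nursery → queue [kitchen, office, closet, study, gym, attic, hall, lab]
Visit kitchen → queue [office, closet, study, gym, attic, hall, lab]
Visit office → queue [closet, study, gym, attic, hall, lab]
Visit closet → queue [study, gym, attic, hall, lab]
Visit study → queue [gym, attic, hall, lab]
Visit gym → queue [attic, hall, lab]
Visit attic → queue [hall, lab]
Visit hall → queue [lab]
Visit lab → queue []

Visit order: workshop, studio, gallery, loft, porch, annex, nursery, kitchen, office, closet, study, gym, attic, hall, lab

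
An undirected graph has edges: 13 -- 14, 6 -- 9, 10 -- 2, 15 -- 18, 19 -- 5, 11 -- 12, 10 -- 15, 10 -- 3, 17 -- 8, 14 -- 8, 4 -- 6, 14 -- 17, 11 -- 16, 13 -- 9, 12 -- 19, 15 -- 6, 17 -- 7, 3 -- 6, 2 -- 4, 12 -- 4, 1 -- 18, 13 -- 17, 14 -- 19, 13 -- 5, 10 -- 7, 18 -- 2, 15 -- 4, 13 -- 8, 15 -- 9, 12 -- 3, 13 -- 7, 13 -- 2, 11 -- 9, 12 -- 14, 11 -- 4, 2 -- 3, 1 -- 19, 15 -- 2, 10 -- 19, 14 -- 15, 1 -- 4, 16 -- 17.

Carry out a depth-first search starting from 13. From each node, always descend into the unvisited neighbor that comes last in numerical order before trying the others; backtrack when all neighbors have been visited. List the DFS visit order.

Visit 13
13 → 17
17 → 16
16 → 11
11 → 12
12 → 19
19 → 14
14 → 15
15 → 18
18 → 2
2 → 10
10 → 7
10 → 3
3 → 6
6 → 9
6 → 4
4 → 1
14 → 8
19 → 5

13 -> 17 -> 16 -> 11 -> 12 -> 19 -> 14 -> 15 -> 18 -> 2 -> 10 -> 7 -> 3 -> 6 -> 9 -> 4 -> 1 -> 8 -> 5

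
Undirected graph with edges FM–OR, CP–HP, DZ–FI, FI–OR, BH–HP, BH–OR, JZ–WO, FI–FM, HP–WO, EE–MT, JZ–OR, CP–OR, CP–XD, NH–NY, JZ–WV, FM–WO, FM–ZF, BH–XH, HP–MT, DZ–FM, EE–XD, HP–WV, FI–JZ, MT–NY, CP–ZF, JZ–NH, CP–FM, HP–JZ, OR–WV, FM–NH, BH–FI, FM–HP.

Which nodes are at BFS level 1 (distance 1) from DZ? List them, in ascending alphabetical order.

FI, FM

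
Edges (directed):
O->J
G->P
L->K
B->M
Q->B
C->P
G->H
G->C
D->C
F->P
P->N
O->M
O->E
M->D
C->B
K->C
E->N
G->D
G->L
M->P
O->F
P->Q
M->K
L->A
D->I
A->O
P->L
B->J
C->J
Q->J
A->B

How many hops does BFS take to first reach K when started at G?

2

Level 0: G
Level 1: C, D, H, L, P
Level 2: A, B, I, J, K, N, Q
Level 3: M, O
Level 4: E, F
K first appears at level 2.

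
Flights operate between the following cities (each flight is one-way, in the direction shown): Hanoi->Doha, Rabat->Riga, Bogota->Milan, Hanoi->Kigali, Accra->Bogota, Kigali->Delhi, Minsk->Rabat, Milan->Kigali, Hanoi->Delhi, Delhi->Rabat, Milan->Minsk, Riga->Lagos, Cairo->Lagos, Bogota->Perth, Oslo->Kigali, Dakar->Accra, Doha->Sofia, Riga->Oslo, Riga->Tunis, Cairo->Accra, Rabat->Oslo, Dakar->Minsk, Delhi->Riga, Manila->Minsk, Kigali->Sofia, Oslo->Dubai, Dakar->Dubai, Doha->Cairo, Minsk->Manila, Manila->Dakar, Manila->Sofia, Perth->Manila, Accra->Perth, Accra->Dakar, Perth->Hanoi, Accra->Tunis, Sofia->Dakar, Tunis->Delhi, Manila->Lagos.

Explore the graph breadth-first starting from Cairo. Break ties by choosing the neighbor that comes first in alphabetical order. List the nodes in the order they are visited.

Visit Cairo; enqueue Accra, Lagos → queue [Accra, Lagos]
Visit Accra; enqueue Bogota, Dakar, Perth, Tunis → queue [Lagos, Bogota, Dakar, Perth, Tunis]
Visit Lagos → queue [Bogota, Dakar, Perth, Tunis]
Visit Bogota; enqueue Milan → queue [Dakar, Perth, Tunis, Milan]
Visit Dakar; enqueue Dubai, Minsk → queue [Perth, Tunis, Milan, Dubai, Minsk]
Visit Perth; enqueue Hanoi, Manila → queue [Tunis, Milan, Dubai, Minsk, Hanoi, Manila]
Visit Tunis; enqueue Delhi → queue [Milan, Dubai, Minsk, Hanoi, Manila, Delhi]
Visit Milan; enqueue Kigali → queue [Dubai, Minsk, Hanoi, Manila, Delhi, Kigali]
Visit Dubai → queue [Minsk, Hanoi, Manila, Delhi, Kigali]
Visit Minsk; enqueue Rabat → queue [Hanoi, Manila, Delhi, Kigali, Rabat]
Visit Hanoi; enqueue Doha → queue [Manila, Delhi, Kigali, Rabat, Doha]
Visit Manila; enqueue Sofia → queue [Delhi, Kigali, Rabat, Doha, Sofia]
Visit Delhi; enqueue Riga → queue [Kigali, Rabat, Doha, Sofia, Riga]
Visit Kigali → queue [Rabat, Doha, Sofia, Riga]
Visit Rabat; enqueue Oslo → queue [Doha, Sofia, Riga, Oslo]
Visit Doha → queue [Sofia, Riga, Oslo]
Visit Sofia → queue [Riga, Oslo]
Visit Riga → queue [Oslo]
Visit Oslo → queue []

Cairo → Accra → Lagos → Bogota → Dakar → Perth → Tunis → Milan → Dubai → Minsk → Hanoi → Manila → Delhi → Kigali → Rabat → Doha → Sofia → Riga → Oslo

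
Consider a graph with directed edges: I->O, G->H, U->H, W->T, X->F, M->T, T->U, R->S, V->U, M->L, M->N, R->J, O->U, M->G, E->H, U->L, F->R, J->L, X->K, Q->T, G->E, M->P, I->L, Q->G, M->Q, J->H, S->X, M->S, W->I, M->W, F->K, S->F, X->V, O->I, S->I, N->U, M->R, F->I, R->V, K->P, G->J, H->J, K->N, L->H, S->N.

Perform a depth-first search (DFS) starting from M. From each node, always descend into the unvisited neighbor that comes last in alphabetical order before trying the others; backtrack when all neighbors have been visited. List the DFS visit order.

M W T U L H J I O S X V K P N F R Q G E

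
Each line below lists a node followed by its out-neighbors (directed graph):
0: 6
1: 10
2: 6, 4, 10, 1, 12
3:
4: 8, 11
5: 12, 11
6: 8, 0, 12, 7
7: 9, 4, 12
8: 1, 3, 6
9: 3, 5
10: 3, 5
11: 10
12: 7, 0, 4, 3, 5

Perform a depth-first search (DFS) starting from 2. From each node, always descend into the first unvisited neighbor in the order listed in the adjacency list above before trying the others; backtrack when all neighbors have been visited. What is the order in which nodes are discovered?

2 6 8 1 10 3 5 12 7 9 4 11 0

Visit 2
2 → 6
6 → 8
8 → 1
1 → 10
10 → 3
10 → 5
5 → 12
12 → 7
7 → 9
7 → 4
4 → 11
12 → 0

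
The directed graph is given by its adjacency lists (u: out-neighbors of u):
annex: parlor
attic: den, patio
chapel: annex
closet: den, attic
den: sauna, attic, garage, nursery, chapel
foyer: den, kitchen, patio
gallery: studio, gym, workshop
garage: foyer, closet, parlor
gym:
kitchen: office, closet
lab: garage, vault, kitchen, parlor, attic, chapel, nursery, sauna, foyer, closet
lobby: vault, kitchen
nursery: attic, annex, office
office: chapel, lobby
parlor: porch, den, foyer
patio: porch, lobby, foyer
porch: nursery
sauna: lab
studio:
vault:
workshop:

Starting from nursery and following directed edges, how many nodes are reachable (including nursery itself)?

17

BFS from nursery visits: nursery, annex, attic, office, parlor, den, patio, chapel, lobby, foyer, porch, garage, sauna, kitchen, vault, closet, lab
Reachable nodes: 17 of 21 total.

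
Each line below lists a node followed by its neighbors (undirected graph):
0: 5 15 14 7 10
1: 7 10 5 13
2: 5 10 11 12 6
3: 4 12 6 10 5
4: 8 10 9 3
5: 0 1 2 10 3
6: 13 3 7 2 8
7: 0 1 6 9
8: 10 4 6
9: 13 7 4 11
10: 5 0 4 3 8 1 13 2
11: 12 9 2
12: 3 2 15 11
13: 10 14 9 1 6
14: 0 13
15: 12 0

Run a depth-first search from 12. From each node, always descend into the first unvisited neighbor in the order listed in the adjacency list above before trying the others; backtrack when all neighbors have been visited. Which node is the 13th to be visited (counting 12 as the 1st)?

1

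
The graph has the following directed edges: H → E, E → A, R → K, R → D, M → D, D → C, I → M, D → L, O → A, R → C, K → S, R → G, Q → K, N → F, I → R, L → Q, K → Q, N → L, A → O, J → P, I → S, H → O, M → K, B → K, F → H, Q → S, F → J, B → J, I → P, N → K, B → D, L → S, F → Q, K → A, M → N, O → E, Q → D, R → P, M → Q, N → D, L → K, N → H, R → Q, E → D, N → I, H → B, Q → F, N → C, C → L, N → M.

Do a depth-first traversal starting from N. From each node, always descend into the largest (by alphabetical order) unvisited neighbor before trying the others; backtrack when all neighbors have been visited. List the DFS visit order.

N M Q S K A O E D L C F J P H B I R G

Visit N
N → M
M → Q
Q → S
Q → K
K → A
A → O
O → E
E → D
D → L
D → C
Q → F
F → J
J → P
F → H
H → B
N → I
I → R
R → G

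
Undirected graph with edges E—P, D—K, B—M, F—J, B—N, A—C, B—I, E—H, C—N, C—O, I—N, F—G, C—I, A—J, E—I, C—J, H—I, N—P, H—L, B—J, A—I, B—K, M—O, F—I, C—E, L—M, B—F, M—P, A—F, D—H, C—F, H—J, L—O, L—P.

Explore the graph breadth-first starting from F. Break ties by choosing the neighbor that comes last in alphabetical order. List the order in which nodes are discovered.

F, J, I, G, C, B, A, H, N, E, O, M, K, L, D, P

Visit F; enqueue J, I, G, C, B, A → queue [J, I, G, C, B, A]
Visit J; enqueue H → queue [I, G, C, B, A, H]
Visit I; enqueue N, E → queue [G, C, B, A, H, N, E]
Visit G → queue [C, B, A, H, N, E]
Visit C; enqueue O → queue [B, A, H, N, E, O]
Visit B; enqueue M, K → queue [A, H, N, E, O, M, K]
Visit A → queue [H, N, E, O, M, K]
Visit H; enqueue L, D → queue [N, E, O, M, K, L, D]
Visit N; enqueue P → queue [E, O, M, K, L, D, P]
Visit E → queue [O, M, K, L, D, P]
Visit O → queue [M, K, L, D, P]
Visit M → queue [K, L, D, P]
Visit K → queue [L, D, P]
Visit L → queue [D, P]
Visit D → queue [P]
Visit P → queue []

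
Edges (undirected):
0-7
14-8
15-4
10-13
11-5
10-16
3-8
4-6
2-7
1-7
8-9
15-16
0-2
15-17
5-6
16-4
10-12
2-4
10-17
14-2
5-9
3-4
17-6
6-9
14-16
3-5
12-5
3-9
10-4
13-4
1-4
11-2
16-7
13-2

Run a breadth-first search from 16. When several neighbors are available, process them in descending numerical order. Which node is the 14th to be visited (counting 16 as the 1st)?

Visit 16; enqueue 15, 14, 10, 7, 4 → queue [15, 14, 10, 7, 4]
Visit 15; enqueue 17 → queue [14, 10, 7, 4, 17]
Visit 14; enqueue 8, 2 → queue [10, 7, 4, 17, 8, 2]
Visit 10; enqueue 13, 12 → queue [7, 4, 17, 8, 2, 13, 12]
Visit 7; enqueue 1, 0 → queue [4, 17, 8, 2, 13, 12, 1, 0]
Visit 4; enqueue 6, 3 → queue [17, 8, 2, 13, 12, 1, 0, 6, 3]
Visit 17 → queue [8, 2, 13, 12, 1, 0, 6, 3]
Visit 8; enqueue 9 → queue [2, 13, 12, 1, 0, 6, 3, 9]
Visit 2; enqueue 11 → queue [13, 12, 1, 0, 6, 3, 9, 11]
Visit 13 → queue [12, 1, 0, 6, 3, 9, 11]
Visit 12; enqueue 5 → queue [1, 0, 6, 3, 9, 11, 5]
Visit 1 → queue [0, 6, 3, 9, 11, 5]
Visit 0 → queue [6, 3, 9, 11, 5]
Visit 6 → queue [3, 9, 11, 5]
Visit 3 → queue [9, 11, 5]
Visit 9 → queue [11, 5]
Visit 11 → queue [5]
Visit 5 → queue []

Visit order: 16, 15, 14, 10, 7, 4, 17, 8, 2, 13, 12, 1, 0, 6, 3, 9, 11, 5

6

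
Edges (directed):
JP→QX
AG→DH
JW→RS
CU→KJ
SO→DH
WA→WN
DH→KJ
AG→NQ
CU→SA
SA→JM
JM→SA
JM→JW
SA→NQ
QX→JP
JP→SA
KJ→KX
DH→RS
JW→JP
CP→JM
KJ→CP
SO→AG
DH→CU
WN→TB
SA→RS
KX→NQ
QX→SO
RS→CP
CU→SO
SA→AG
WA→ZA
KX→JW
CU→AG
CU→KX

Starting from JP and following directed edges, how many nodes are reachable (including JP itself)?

BFS from JP visits: JP, SA, QX, RS, NQ, JM, AG, SO, CP, JW, DH, KJ, CU, KX
Reachable nodes: 14 of 18 total.

14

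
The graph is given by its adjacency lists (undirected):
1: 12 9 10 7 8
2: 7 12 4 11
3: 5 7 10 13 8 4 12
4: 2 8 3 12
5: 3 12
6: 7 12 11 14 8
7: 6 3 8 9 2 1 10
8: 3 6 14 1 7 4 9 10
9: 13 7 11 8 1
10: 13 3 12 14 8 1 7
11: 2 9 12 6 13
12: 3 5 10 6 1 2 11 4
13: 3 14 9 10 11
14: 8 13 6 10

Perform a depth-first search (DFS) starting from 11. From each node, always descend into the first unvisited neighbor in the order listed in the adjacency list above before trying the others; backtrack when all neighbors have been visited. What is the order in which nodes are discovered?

Visit 11
11 → 2
2 → 7
7 → 6
6 → 12
12 → 3
3 → 5
3 → 10
10 → 13
13 → 14
14 → 8
8 → 1
1 → 9
8 → 4

11, 2, 7, 6, 12, 3, 5, 10, 13, 14, 8, 1, 9, 4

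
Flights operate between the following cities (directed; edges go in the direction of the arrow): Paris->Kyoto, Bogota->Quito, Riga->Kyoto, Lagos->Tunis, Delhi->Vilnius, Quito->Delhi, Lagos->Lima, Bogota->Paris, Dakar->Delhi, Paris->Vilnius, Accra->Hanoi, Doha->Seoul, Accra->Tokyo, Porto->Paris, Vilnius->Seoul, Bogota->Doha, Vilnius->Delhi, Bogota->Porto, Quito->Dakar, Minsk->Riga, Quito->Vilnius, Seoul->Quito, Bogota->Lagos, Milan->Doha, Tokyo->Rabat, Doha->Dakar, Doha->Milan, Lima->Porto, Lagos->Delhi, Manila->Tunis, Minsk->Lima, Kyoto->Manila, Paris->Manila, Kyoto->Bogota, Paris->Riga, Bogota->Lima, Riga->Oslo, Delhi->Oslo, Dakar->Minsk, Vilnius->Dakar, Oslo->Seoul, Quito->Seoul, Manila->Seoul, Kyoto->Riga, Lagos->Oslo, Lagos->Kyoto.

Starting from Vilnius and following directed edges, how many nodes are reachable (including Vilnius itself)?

18

BFS from Vilnius visits: Vilnius, Seoul, Delhi, Dakar, Quito, Oslo, Minsk, Riga, Lima, Kyoto, Porto, Manila, Bogota, Paris, Tunis, Lagos, Doha, Milan
Reachable nodes: 18 of 22 total.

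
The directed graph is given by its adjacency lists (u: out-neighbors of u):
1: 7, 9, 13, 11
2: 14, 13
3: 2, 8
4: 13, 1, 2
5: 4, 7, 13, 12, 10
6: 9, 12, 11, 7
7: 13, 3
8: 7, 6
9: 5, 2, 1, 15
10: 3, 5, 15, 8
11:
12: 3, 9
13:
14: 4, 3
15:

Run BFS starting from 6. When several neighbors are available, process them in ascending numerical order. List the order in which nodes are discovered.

6 7 9 11 12 3 13 1 2 5 15 8 14 4 10

Visit 6; enqueue 7, 9, 11, 12 → queue [7, 9, 11, 12]
Visit 7; enqueue 3, 13 → queue [9, 11, 12, 3, 13]
Visit 9; enqueue 1, 2, 5, 15 → queue [11, 12, 3, 13, 1, 2, 5, 15]
Visit 11 → queue [12, 3, 13, 1, 2, 5, 15]
Visit 12 → queue [3, 13, 1, 2, 5, 15]
Visit 3; enqueue 8 → queue [13, 1, 2, 5, 15, 8]
Visit 13 → queue [1, 2, 5, 15, 8]
Visit 1 → queue [2, 5, 15, 8]
Visit 2; enqueue 14 → queue [5, 15, 8, 14]
Visit 5; enqueue 4, 10 → queue [15, 8, 14, 4, 10]
Visit 15 → queue [8, 14, 4, 10]
Visit 8 → queue [14, 4, 10]
Visit 14 → queue [4, 10]
Visit 4 → queue [10]
Visit 10 → queue []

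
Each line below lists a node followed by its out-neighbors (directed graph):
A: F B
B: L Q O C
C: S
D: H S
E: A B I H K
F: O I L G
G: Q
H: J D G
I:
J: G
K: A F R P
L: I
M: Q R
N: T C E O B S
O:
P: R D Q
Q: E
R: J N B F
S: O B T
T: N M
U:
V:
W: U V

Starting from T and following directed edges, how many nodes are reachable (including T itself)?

BFS from T visits: T, N, M, C, E, O, B, S, Q, R, A, I, H, K, L, J, F, D, G, P
Reachable nodes: 20 of 23 total.

20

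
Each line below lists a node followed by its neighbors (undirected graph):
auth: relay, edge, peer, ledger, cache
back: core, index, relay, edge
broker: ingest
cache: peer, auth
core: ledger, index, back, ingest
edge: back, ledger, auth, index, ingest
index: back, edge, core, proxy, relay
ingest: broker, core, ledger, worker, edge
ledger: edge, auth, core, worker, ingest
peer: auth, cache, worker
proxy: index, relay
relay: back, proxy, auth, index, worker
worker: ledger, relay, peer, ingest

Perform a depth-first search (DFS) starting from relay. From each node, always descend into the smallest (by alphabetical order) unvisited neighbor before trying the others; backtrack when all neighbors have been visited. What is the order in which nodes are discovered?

relay, auth, cache, peer, worker, ingest, broker, core, back, edge, index, proxy, ledger

Visit relay
relay → auth
auth → cache
cache → peer
peer → worker
worker → ingest
ingest → broker
ingest → core
core → back
back → edge
edge → index
index → proxy
edge → ledger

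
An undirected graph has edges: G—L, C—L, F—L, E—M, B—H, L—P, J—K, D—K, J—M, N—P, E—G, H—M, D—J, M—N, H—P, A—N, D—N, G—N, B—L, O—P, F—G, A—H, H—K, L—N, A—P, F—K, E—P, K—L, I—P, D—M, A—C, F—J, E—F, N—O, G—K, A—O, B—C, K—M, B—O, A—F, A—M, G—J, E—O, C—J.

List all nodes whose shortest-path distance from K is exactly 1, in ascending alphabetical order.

D, F, G, H, J, L, M

Level 0: K
Level 1: D, F, G, H, J, L, M
Level 2: A, B, C, E, N, P
Level 3: I, O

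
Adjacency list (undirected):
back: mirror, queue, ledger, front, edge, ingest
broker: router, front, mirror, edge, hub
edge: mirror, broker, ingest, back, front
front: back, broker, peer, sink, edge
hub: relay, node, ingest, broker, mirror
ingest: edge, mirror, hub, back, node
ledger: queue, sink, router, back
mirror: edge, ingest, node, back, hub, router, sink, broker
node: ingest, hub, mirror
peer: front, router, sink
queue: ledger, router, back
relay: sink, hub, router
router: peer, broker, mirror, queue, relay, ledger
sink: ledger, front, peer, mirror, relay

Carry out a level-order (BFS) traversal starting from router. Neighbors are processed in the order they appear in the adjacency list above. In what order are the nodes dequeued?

Visit router; enqueue peer, broker, mirror, queue, relay, ledger → queue [peer, broker, mirror, queue, relay, ledger]
Visit peer; enqueue front, sink → queue [broker, mirror, queue, relay, ledger, front, sink]
Visit broker; enqueue edge, hub → queue [mirror, queue, relay, ledger, front, sink, edge, hub]
Visit mirror; enqueue ingest, node, back → queue [queue, relay, ledger, front, sink, edge, hub, ingest, node, back]
Visit queue → queue [relay, ledger, front, sink, edge, hub, ingest, node, back]
Visit relay → queue [ledger, front, sink, edge, hub, ingest, node, back]
Visit ledger → queue [front, sink, edge, hub, ingest, node, back]
Visit front → queue [sink, edge, hub, ingest, node, back]
Visit sink → queue [edge, hub, ingest, node, back]
Visit edge → queue [hub, ingest, node, back]
Visit hub → queue [ingest, node, back]
Visit ingest → queue [node, back]
Visit node → queue [back]
Visit back → queue []

router -> peer -> broker -> mirror -> queue -> relay -> ledger -> front -> sink -> edge -> hub -> ingest -> node -> back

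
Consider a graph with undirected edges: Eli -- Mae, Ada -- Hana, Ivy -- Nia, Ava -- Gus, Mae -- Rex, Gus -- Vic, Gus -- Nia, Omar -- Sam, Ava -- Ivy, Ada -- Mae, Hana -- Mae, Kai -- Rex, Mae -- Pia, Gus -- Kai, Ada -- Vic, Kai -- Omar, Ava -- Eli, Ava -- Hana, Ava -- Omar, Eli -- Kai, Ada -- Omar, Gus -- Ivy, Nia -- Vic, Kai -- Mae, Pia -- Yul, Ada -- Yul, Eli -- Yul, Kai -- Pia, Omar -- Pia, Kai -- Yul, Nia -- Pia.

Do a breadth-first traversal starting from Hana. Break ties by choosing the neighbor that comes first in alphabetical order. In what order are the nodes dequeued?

Hana, Ada, Ava, Mae, Omar, Vic, Yul, Eli, Gus, Ivy, Kai, Pia, Rex, Sam, Nia

Visit Hana; enqueue Ada, Ava, Mae → queue [Ada, Ava, Mae]
Visit Ada; enqueue Omar, Vic, Yul → queue [Ava, Mae, Omar, Vic, Yul]
Visit Ava; enqueue Eli, Gus, Ivy → queue [Mae, Omar, Vic, Yul, Eli, Gus, Ivy]
Visit Mae; enqueue Kai, Pia, Rex → queue [Omar, Vic, Yul, Eli, Gus, Ivy, Kai, Pia, Rex]
Visit Omar; enqueue Sam → queue [Vic, Yul, Eli, Gus, Ivy, Kai, Pia, Rex, Sam]
Visit Vic; enqueue Nia → queue [Yul, Eli, Gus, Ivy, Kai, Pia, Rex, Sam, Nia]
Visit Yul → queue [Eli, Gus, Ivy, Kai, Pia, Rex, Sam, Nia]
Visit Eli → queue [Gus, Ivy, Kai, Pia, Rex, Sam, Nia]
Visit Gus → queue [Ivy, Kai, Pia, Rex, Sam, Nia]
Visit Ivy → queue [Kai, Pia, Rex, Sam, Nia]
Visit Kai → queue [Pia, Rex, Sam, Nia]
Visit Pia → queue [Rex, Sam, Nia]
Visit Rex → queue [Sam, Nia]
Visit Sam → queue [Nia]
Visit Nia → queue []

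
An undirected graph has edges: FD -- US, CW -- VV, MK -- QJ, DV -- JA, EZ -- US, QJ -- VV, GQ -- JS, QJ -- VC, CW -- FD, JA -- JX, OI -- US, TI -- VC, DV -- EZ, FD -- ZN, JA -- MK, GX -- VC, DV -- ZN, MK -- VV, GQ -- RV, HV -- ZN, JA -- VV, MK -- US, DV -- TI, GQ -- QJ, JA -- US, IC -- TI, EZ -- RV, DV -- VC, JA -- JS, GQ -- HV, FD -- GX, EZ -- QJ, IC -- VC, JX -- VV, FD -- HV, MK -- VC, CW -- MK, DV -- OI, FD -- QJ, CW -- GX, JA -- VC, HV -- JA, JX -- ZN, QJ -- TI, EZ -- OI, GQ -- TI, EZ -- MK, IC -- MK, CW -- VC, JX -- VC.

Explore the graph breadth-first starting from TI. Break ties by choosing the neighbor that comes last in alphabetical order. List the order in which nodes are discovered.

Visit TI; enqueue VC, QJ, IC, GQ, DV → queue [VC, QJ, IC, GQ, DV]
Visit VC; enqueue MK, JX, JA, GX, CW → queue [QJ, IC, GQ, DV, MK, JX, JA, GX, CW]
Visit QJ; enqueue VV, FD, EZ → queue [IC, GQ, DV, MK, JX, JA, GX, CW, VV, FD, EZ]
Visit IC → queue [GQ, DV, MK, JX, JA, GX, CW, VV, FD, EZ]
Visit GQ; enqueue RV, JS, HV → queue [DV, MK, JX, JA, GX, CW, VV, FD, EZ, RV, JS, HV]
Visit DV; enqueue ZN, OI → queue [MK, JX, JA, GX, CW, VV, FD, EZ, RV, JS, HV, ZN, OI]
Visit MK; enqueue US → queue [JX, JA, GX, CW, VV, FD, EZ, RV, JS, HV, ZN, OI, US]
Visit JX → queue [JA, GX, CW, VV, FD, EZ, RV, JS, HV, ZN, OI, US]
Visit JA → queue [GX, CW, VV, FD, EZ, RV, JS, HV, ZN, OI, US]
Visit GX → queue [CW, VV, FD, EZ, RV, JS, HV, ZN, OI, US]
Visit CW → queue [VV, FD, EZ, RV, JS, HV, ZN, OI, US]
Visit VV → queue [FD, EZ, RV, JS, HV, ZN, OI, US]
Visit FD → queue [EZ, RV, JS, HV, ZN, OI, US]
Visit EZ → queue [RV, JS, HV, ZN, OI, US]
Visit RV → queue [JS, HV, ZN, OI, US]
Visit JS → queue [HV, ZN, OI, US]
Visit HV → queue [ZN, OI, US]
Visit ZN → queue [OI, US]
Visit OI → queue [US]
Visit US → queue []

TI, VC, QJ, IC, GQ, DV, MK, JX, JA, GX, CW, VV, FD, EZ, RV, JS, HV, ZN, OI, US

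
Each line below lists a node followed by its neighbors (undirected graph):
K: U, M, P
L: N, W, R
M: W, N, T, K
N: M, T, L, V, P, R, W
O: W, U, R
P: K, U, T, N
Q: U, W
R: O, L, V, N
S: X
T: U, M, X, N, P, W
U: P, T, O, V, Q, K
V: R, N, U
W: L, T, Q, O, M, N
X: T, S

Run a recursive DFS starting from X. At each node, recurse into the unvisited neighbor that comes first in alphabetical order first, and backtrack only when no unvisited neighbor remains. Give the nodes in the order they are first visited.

X -> S -> T -> M -> K -> P -> N -> L -> R -> O -> U -> Q -> W -> V

Visit X
X → S
X → T
T → M
M → K
K → P
P → N
N → L
L → R
R → O
O → U
U → Q
Q → W
U → V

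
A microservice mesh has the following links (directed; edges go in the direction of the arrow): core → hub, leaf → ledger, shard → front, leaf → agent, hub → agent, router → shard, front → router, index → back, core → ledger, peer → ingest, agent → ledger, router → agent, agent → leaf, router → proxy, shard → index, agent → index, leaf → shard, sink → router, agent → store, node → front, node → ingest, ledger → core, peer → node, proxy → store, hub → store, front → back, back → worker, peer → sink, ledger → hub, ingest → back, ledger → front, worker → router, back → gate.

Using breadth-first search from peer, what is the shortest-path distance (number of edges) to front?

2

Level 0: peer
Level 1: ingest, node, sink
Level 2: back, front, router
Level 3: agent, gate, proxy, shard, worker
Level 4: index, leaf, ledger, store
Level 5: core, hub
front first appears at level 2.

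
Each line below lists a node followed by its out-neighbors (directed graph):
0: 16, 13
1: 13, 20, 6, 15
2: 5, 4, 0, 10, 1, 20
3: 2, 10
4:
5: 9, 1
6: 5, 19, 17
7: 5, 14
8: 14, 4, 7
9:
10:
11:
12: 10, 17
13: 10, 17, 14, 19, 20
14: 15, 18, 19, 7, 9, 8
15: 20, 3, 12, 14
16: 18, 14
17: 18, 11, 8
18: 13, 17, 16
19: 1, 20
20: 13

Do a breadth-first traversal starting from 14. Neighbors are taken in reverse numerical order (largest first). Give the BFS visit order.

14 -> 19 -> 18 -> 15 -> 9 -> 8 -> 7 -> 20 -> 1 -> 17 -> 16 -> 13 -> 12 -> 3 -> 4 -> 5 -> 6 -> 11 -> 10 -> 2 -> 0

Visit 14; enqueue 19, 18, 15, 9, 8, 7 → queue [19, 18, 15, 9, 8, 7]
Visit 19; enqueue 20, 1 → queue [18, 15, 9, 8, 7, 20, 1]
Visit 18; enqueue 17, 16, 13 → queue [15, 9, 8, 7, 20, 1, 17, 16, 13]
Visit 15; enqueue 12, 3 → queue [9, 8, 7, 20, 1, 17, 16, 13, 12, 3]
Visit 9 → queue [8, 7, 20, 1, 17, 16, 13, 12, 3]
Visit 8; enqueue 4 → queue [7, 20, 1, 17, 16, 13, 12, 3, 4]
Visit 7; enqueue 5 → queue [20, 1, 17, 16, 13, 12, 3, 4, 5]
Visit 20 → queue [1, 17, 16, 13, 12, 3, 4, 5]
Visit 1; enqueue 6 → queue [17, 16, 13, 12, 3, 4, 5, 6]
Visit 17; enqueue 11 → queue [16, 13, 12, 3, 4, 5, 6, 11]
Visit 16 → queue [13, 12, 3, 4, 5, 6, 11]
Visit 13; enqueue 10 → queue [12, 3, 4, 5, 6, 11, 10]
Visit 12 → queue [3, 4, 5, 6, 11, 10]
Visit 3; enqueue 2 → queue [4, 5, 6, 11, 10, 2]
Visit 4 → queue [5, 6, 11, 10, 2]
Visit 5 → queue [6, 11, 10, 2]
Visit 6 → queue [11, 10, 2]
Visit 11 → queue [10, 2]
Visit 10 → queue [2]
Visit 2; enqueue 0 → queue [0]
Visit 0 → queue []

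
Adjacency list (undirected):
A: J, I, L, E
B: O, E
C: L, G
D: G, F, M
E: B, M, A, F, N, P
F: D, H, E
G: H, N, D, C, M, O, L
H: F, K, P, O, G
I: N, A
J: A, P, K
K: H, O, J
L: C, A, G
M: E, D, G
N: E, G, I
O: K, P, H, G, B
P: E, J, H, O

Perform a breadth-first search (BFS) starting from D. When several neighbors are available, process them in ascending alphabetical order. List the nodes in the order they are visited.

Visit D; enqueue F, G, M → queue [F, G, M]
Visit F; enqueue E, H → queue [G, M, E, H]
Visit G; enqueue C, L, N, O → queue [M, E, H, C, L, N, O]
Visit M → queue [E, H, C, L, N, O]
Visit E; enqueue A, B, P → queue [H, C, L, N, O, A, B, P]
Visit H; enqueue K → queue [C, L, N, O, A, B, P, K]
Visit C → queue [L, N, O, A, B, P, K]
Visit L → queue [N, O, A, B, P, K]
Visit N; enqueue I → queue [O, A, B, P, K, I]
Visit O → queue [A, B, P, K, I]
Visit A; enqueue J → queue [B, P, K, I, J]
Visit B → queue [P, K, I, J]
Visit P → queue [K, I, J]
Visit K → queue [I, J]
Visit I → queue [J]
Visit J → queue []

D → F → G → M → E → H → C → L → N → O → A → B → P → K → I → J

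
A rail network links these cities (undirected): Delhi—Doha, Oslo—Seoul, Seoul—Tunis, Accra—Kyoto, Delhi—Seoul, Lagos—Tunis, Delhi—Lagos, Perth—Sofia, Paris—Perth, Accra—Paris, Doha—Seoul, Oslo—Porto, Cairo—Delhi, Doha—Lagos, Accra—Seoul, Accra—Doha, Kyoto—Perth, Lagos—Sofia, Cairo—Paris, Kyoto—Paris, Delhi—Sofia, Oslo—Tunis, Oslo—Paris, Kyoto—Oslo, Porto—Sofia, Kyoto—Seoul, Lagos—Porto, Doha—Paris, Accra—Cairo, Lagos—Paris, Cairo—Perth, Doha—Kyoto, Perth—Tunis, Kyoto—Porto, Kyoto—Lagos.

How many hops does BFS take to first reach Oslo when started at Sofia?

Level 0: Sofia
Level 1: Delhi, Lagos, Perth, Porto
Level 2: Cairo, Doha, Kyoto, Oslo, Paris, Seoul, Tunis
Level 3: Accra
Oslo first appears at level 2.

2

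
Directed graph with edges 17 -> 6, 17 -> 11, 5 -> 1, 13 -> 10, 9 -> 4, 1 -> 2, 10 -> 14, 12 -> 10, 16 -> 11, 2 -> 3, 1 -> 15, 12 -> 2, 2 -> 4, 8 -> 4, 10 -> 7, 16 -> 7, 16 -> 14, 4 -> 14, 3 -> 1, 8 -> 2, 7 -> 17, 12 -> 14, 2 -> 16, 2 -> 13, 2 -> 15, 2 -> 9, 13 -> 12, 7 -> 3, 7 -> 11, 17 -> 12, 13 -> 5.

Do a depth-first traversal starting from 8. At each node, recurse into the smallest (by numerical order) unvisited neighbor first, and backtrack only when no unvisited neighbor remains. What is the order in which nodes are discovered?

8, 2, 3, 1, 15, 4, 14, 9, 13, 5, 10, 7, 11, 17, 6, 12, 16

Visit 8
8 → 2
2 → 3
3 → 1
1 → 15
2 → 4
4 → 14
2 → 9
2 → 13
13 → 5
13 → 10
10 → 7
7 → 11
7 → 17
17 → 6
17 → 12
2 → 16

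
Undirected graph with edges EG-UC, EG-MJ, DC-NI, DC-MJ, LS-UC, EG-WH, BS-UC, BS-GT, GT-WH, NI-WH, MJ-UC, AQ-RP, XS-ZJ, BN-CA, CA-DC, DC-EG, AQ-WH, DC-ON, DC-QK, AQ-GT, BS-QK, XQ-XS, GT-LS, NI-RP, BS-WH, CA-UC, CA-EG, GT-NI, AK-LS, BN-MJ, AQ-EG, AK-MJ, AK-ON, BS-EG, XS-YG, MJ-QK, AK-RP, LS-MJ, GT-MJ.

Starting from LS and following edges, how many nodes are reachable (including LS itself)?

16

BFS from LS visits: LS, AK, GT, MJ, UC, ON, RP, AQ, BS, NI, WH, BN, DC, EG, QK, CA
Reachable nodes: 16 of 20 total.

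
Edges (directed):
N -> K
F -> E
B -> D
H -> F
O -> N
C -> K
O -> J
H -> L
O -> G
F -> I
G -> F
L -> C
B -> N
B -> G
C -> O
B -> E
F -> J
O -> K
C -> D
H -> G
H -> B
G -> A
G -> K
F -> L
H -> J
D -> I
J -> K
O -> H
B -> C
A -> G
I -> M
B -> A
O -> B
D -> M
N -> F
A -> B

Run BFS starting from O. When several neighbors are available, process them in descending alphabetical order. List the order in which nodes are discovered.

O → N → K → J → H → G → B → F → L → A → E → D → C → I → M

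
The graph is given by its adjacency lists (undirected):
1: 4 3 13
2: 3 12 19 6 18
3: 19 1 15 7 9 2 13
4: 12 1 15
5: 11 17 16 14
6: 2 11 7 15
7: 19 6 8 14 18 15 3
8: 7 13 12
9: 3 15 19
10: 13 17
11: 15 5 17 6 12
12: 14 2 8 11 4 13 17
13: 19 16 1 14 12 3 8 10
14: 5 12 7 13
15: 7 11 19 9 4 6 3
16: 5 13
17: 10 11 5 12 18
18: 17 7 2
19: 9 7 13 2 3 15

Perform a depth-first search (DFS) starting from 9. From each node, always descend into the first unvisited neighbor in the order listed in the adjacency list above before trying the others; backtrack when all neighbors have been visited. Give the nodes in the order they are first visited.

9 -> 3 -> 19 -> 7 -> 6 -> 2 -> 12 -> 14 -> 5 -> 11 -> 15 -> 4 -> 1 -> 13 -> 16 -> 8 -> 10 -> 17 -> 18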